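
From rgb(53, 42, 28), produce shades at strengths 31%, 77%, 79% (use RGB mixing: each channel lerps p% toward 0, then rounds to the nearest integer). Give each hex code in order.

31%: (53 − 16.43 = 36.57→37, 42 − 13.02 = 28.98→29, 28 − 8.68 = 19.32→19) → #251D13
77%: (53 − 40.81 = 12.19→12, 42 − 32.34 = 9.66→10, 28 − 21.56 = 6.44→6) → #0C0A06
79%: (53 − 41.87 = 11.13→11, 42 − 33.18 = 8.82→9, 28 − 22.12 = 5.88→6) → #0B0906

#251D13, #0C0A06, #0B0906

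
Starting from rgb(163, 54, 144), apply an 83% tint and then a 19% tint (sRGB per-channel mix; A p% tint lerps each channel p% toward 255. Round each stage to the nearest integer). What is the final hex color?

An 83% tint moves each channel 83% toward 255:
  R: 163 + 0.83×(255−163) = 163 + 76.36 = 239.36 → 239
  G: 54 + 0.83×(255−54) = 54 + 166.83 = 220.83 → 221
  B: 144 + 92.13 = 236.13 → 236
After the tint: rgb(239, 221, 236) = #EFDDEC.
Per channel, c → c + 0.19(255 − c):
  R: 239 + 3.04 = 242.04 → 242
  G: 221 + 0.19×(255−221) = 221 + 6.46 = 227.46 → 227
  B: 236 + 3.61 = 239.61 → 240
rgb(242, 227, 240) = #F2E3F0.

#F2E3F0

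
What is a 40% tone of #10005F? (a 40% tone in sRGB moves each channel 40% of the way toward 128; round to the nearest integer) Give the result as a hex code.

#3D336C

#10005F is rgb(16, 0, 95).
Per channel, c → c + 0.4(128 − c):
  R: 16 + 44.8 = 60.8 → 61
  G: 0 + 0.4×(128−0) = 0 + 51.2 = 51.2 → 51
  B: 95 + 13.2 = 108.2 → 108
rgb(61, 51, 108) = #3D336C.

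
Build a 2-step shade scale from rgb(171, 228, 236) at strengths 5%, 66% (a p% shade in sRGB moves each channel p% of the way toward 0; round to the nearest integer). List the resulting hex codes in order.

#a2d9e0, #3a4e50

5%: (171 − 8.55 = 162.45→162, 228 − 11.4 = 216.6→217, 236 − 11.8 = 224.2→224) → #a2d9e0
66%: (171 − 112.86 = 58.14→58, 228 − 150.48 = 77.52→78, 236 − 155.76 = 80.24→80) → #3a4e50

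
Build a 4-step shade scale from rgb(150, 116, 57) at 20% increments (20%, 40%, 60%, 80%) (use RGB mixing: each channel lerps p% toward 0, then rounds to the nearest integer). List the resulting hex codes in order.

20%: (150 − 30 = 120→120, 116 − 23.2 = 92.8→93, 57 − 11.4 = 45.6→46) → #785d2e
40%: (150 − 60 = 90→90, 116 − 46.4 = 69.6→70, 57 − 22.8 = 34.2→34) → #5a4622
60%: (150 − 90 = 60→60, 116 − 69.6 = 46.4→46, 57 − 34.2 = 22.8→23) → #3c2e17
80%: (150 − 120 = 30→30, 116 − 92.8 = 23.2→23, 57 − 45.6 = 11.4→11) → #1e170b

#785d2e, #5a4622, #3c2e17, #1e170b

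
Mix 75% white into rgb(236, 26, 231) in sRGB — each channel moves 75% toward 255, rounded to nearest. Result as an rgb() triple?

Lerp each channel 75% toward 255:
  R: 236 + 14.25 = 250.25 → 250
  G: 26 + 0.75×(255−26) = 26 + 171.75 = 197.75 → 198
  B: 231 + 0.75×(255−231) = 231 + 18 = 249 → 249

rgb(250, 198, 249)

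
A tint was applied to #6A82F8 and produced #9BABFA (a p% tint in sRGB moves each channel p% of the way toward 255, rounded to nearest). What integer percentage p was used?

#6A82F8 is rgb(106, 130, 248); #9BABFA is rgb(155, 171, 250).
On the R channel (widest range): 155 ≈ 106 + (p/100)(255 − 106), so p ≈ 100×(155 − 106)/(255 − 106) = 4900/149 = 32.89.
p = 33 reproduces all three channels after rounding.

33%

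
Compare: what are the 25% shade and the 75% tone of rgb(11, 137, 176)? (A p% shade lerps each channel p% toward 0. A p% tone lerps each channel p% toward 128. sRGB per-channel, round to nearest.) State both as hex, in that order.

#086784, #63828C

25% shade:
  R: 11 − 2.75 = 8.25 → 8
  G: 137 + 0.25×(0−137) = 137 − 34.25 = 102.75 → 103
  B: 176 + 0.25×(0−176) = 176 − 44 = 132 → 132
  → #086784
75% tone:
  R: 11 + 87.75 = 98.75 → 99
  G: 137 + 0.75×(128−137) = 137 − 6.75 = 130.25 → 130
  B: 176 + 0.75×(128−176) = 176 − 36 = 140 → 140
  → #63828C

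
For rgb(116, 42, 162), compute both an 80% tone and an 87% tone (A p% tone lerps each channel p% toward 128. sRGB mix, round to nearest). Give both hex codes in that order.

80% tone:
  R: 116 + 9.6 = 125.6 → 126
  G: 42 + 0.8×(128−42) = 42 + 68.8 = 110.8 → 111
  B: 162 + 0.8×(128−162) = 162 − 27.2 = 134.8 → 135
  → #7e6f87
87% tone:
  R: 116 + 0.87×(128−116) = 116 + 10.44 = 126.44 → 126
  G: 42 + 0.87×(128−42) = 42 + 74.82 = 116.82 → 117
  B: 162 + 0.87×(128−162) = 162 − 29.58 = 132.42 → 132
  → #7e7584

#7e6f87, #7e7584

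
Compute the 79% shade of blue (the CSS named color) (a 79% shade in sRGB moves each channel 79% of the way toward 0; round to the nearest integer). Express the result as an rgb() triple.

rgb(0, 0, 54)

CSS blue is rgb(0, 0, 255).
A 79% shade moves each channel 79% toward 0:
  R: 0 + 0 = 0 → 0
  G: 0 + 0.79×(0−0) = 0 + 0 = 0 → 0
  B: 255 + 0.79×(0−255) = 255 − 201.45 = 53.55 → 54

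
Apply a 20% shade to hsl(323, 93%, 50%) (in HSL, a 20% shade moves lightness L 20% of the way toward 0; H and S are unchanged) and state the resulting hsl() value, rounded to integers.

hsl(323, 93%, 40%)

L moves 20% from 50 toward 0: 50 − 10 = 40 → 40.
H and S are unchanged.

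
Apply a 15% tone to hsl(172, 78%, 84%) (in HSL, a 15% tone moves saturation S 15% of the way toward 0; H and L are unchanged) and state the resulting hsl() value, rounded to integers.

S moves 15% from 78 toward 0: 78 − 11.7 = 66.3 → 66.
H and L are unchanged.

hsl(172, 66%, 84%)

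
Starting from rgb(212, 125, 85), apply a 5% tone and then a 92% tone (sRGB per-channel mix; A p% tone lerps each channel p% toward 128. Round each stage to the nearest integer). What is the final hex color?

A 5% tone moves each channel 5% toward 128:
  R: 212 + 0.05×(128−212) = 212 − 4.2 = 207.8 → 208
  G: 125 + 0.05×(128−125) = 125 + 0.15 = 125.15 → 125
  B: 85 + 0.05×(128−85) = 85 + 2.15 = 87.15 → 87
After the tone: rgb(208, 125, 87) = #D07D57.
A 92% tone moves each channel 92% toward 128:
  R: 208 + 0.92×(128−208) = 208 − 73.6 = 134.4 → 134
  G: 125 + 2.76 = 127.76 → 128
  B: 87 + 0.92×(128−87) = 87 + 37.72 = 124.72 → 125
rgb(134, 128, 125) = #86807D.

#86807D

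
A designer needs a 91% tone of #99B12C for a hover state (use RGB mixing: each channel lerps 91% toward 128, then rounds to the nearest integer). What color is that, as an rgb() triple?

#99B12C is rgb(153, 177, 44).
Lerp each channel 91% toward 128:
  R: 153 + 0.91×(128−153) = 153 − 22.75 = 130.25 → 130
  G: 177 + 0.91×(128−177) = 177 − 44.59 = 132.41 → 132
  B: 44 + 0.91×(128−44) = 44 + 76.44 = 120.44 → 120

rgb(130, 132, 120)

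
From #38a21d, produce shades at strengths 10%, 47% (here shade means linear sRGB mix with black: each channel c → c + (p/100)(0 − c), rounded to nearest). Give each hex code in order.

#32921a, #1e560f

#38a21d is rgb(56, 162, 29).
10%: (56 − 5.6 = 50.4→50, 162 − 16.2 = 145.8→146, 29 − 2.9 = 26.1→26) → #32921a
47%: (56 − 26.32 = 29.68→30, 162 − 76.14 = 85.86→86, 29 − 13.63 = 15.37→15) → #1e560f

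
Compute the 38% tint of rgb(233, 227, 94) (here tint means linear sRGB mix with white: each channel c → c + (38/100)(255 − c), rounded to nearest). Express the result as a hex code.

Lerp each channel 38% toward 255:
  R: 233 + 0.38×(255−233) = 233 + 8.36 = 241.36 → 241
  G: 227 + 0.38×(255−227) = 227 + 10.64 = 237.64 → 238
  B: 94 + 61.18 = 155.18 → 155
rgb(241, 238, 155) = #F1EE9B.

#F1EE9B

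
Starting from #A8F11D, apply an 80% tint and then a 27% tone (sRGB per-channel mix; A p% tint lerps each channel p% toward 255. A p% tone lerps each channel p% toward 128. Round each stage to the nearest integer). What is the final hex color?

#D0DBBC

#A8F11D is rgb(168, 241, 29).
Per channel, c → c + 0.8(255 − c):
  R: 168 + 0.8×(255−168) = 168 + 69.6 = 237.6 → 238
  G: 241 + 11.2 = 252.2 → 252
  B: 29 + 0.8×(255−29) = 29 + 180.8 = 209.8 → 210
After the tint: rgb(238, 252, 210) = #EEFCD2.
Lerp each channel 27% toward 128:
  R: 238 − 29.7 = 208.3 → 208
  G: 252 + 0.27×(128−252) = 252 − 33.48 = 218.52 → 219
  B: 210 − 22.14 = 187.86 → 188
rgb(208, 219, 188) = #D0DBBC.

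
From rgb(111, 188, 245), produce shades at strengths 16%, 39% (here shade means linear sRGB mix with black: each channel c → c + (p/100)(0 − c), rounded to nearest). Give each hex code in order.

#5D9ECE, #447395

16%: (111 − 17.76 = 93.24→93, 188 − 30.08 = 157.92→158, 245 − 39.2 = 205.8→206) → #5D9ECE
39%: (111 − 43.29 = 67.71→68, 188 − 73.32 = 114.68→115, 245 − 95.55 = 149.45→149) → #447395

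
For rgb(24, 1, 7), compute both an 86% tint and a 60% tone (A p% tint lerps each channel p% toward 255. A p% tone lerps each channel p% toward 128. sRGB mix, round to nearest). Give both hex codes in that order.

#DFDBDC, #564D50

86% tint:
  R: 24 + 198.66 = 222.66 → 223
  G: 1 + 0.86×(255−1) = 1 + 218.44 = 219.44 → 219
  B: 7 + 213.28 = 220.28 → 220
  → #DFDBDC
60% tone:
  R: 24 + 0.6×(128−24) = 24 + 62.4 = 86.4 → 86
  G: 1 + 76.2 = 77.2 → 77
  B: 7 + 0.6×(128−7) = 7 + 72.6 = 79.6 → 80
  → #564D50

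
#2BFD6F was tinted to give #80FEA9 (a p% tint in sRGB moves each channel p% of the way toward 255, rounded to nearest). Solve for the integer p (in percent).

40%

#2BFD6F is rgb(43, 253, 111); #80FEA9 is rgb(128, 254, 169).
On the R channel (widest range): 128 ≈ 43 + (p/100)(255 − 43), so p ≈ 100×(128 − 43)/(255 − 43) = 8500/212 = 40.09.
p = 40 reproduces all three channels after rounding.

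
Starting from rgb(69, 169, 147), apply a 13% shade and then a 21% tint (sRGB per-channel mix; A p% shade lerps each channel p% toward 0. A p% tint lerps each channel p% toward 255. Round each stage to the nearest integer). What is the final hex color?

#65aa9b

Lerp each channel 13% toward 0:
  R: 69 + 0.13×(0−69) = 69 − 8.97 = 60.03 → 60
  G: 169 − 21.97 = 147.03 → 147
  B: 147 + 0.13×(0−147) = 147 − 19.11 = 127.89 → 128
After the shade: rgb(60, 147, 128) = #3c9380.
Per channel, c → c + 0.21(255 − c):
  R: 60 + 0.21×(255−60) = 60 + 40.95 = 100.95 → 101
  G: 147 + 0.21×(255−147) = 147 + 22.68 = 169.68 → 170
  B: 128 + 26.67 = 154.67 → 155
rgb(101, 170, 155) = #65aa9b.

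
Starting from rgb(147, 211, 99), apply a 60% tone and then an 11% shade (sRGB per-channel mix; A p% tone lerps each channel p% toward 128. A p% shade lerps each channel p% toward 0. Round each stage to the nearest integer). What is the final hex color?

#798f67

A 60% tone moves each channel 60% toward 128:
  R: 147 + 0.6×(128−147) = 147 − 11.4 = 135.6 → 136
  G: 211 + 0.6×(128−211) = 211 − 49.8 = 161.2 → 161
  B: 99 + 17.4 = 116.4 → 116
After the tone: rgb(136, 161, 116) = #88a174.
Per channel, c → c + 0.11(0 − c):
  R: 136 + 0.11×(0−136) = 136 − 14.96 = 121.04 → 121
  G: 161 − 17.71 = 143.29 → 143
  B: 116 + 0.11×(0−116) = 116 − 12.76 = 103.24 → 103
rgb(121, 143, 103) = #798f67.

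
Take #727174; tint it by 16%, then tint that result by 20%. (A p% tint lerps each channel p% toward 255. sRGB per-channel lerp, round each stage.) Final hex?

#a1a0a1

#727174 is rgb(114, 113, 116).
A 16% tint moves each channel 16% toward 255:
  R: 114 + 0.16×(255−114) = 114 + 22.56 = 136.56 → 137
  G: 113 + 22.72 = 135.72 → 136
  B: 116 + 0.16×(255−116) = 116 + 22.24 = 138.24 → 138
After the tint: rgb(137, 136, 138) = #89888a.
A 20% tint moves each channel 20% toward 255:
  R: 137 + 0.2×(255−137) = 137 + 23.6 = 160.6 → 161
  G: 136 + 23.8 = 159.8 → 160
  B: 138 + 23.4 = 161.4 → 161
rgb(161, 160, 161) = #a1a0a1.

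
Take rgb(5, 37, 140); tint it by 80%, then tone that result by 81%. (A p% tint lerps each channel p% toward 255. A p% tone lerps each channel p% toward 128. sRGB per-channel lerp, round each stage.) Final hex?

Per channel, c → c + 0.8(255 − c):
  R: 5 + 0.8×(255−5) = 5 + 200 = 205 → 205
  G: 37 + 0.8×(255−37) = 37 + 174.4 = 211.4 → 211
  B: 140 + 0.8×(255−140) = 140 + 92 = 232 → 232
After the tint: rgb(205, 211, 232) = #cdd3e8.
An 81% tone moves each channel 81% toward 128:
  R: 205 + 0.81×(128−205) = 205 − 62.37 = 142.63 → 143
  G: 211 − 67.23 = 143.77 → 144
  B: 232 + 0.81×(128−232) = 232 − 84.24 = 147.76 → 148
rgb(143, 144, 148) = #8f9094.

#8f9094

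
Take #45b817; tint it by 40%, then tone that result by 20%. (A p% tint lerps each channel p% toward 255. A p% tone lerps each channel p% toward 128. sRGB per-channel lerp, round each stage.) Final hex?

#8cc376

#45b817 is rgb(69, 184, 23).
Per channel, c → c + 0.4(255 − c):
  R: 69 + 0.4×(255−69) = 69 + 74.4 = 143.4 → 143
  G: 184 + 28.4 = 212.4 → 212
  B: 23 + 0.4×(255−23) = 23 + 92.8 = 115.8 → 116
After the tint: rgb(143, 212, 116) = #8fd474.
Lerp each channel 20% toward 128:
  R: 143 − 3 = 140 → 140
  G: 212 + 0.2×(128−212) = 212 − 16.8 = 195.2 → 195
  B: 116 + 0.2×(128−116) = 116 + 2.4 = 118.4 → 118
rgb(140, 195, 118) = #8cc376.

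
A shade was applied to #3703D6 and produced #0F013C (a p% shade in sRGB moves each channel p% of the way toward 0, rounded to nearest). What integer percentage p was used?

#3703D6 is rgb(55, 3, 214); #0F013C is rgb(15, 1, 60).
On the B channel (widest range): 60 ≈ 214 + (p/100)(0 − 214), so p ≈ 100×(60 − 214)/(0 − 214) = -15400/-214 = 71.96.
p = 72 reproduces all three channels after rounding.

72%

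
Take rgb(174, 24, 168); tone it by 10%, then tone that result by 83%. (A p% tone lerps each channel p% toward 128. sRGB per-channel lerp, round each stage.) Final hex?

Lerp each channel 10% toward 128:
  R: 174 + 0.1×(128−174) = 174 − 4.6 = 169.4 → 169
  G: 24 + 0.1×(128−24) = 24 + 10.4 = 34.4 → 34
  B: 168 + 0.1×(128−168) = 168 − 4 = 164 → 164
After the tone: rgb(169, 34, 164) = #A922A4.
An 83% tone moves each channel 83% toward 128:
  R: 169 − 34.03 = 134.97 → 135
  G: 34 + 78.02 = 112.02 → 112
  B: 164 − 29.88 = 134.12 → 134
rgb(135, 112, 134) = #877086.

#877086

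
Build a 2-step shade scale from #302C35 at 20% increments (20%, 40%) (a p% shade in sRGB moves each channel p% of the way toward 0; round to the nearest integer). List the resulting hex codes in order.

#26232A, #1D1A20

#302C35 is rgb(48, 44, 53).
20%: (48 − 9.6 = 38.4→38, 44 − 8.8 = 35.2→35, 53 − 10.6 = 42.4→42) → #26232A
40%: (48 − 19.2 = 28.8→29, 44 − 17.6 = 26.4→26, 53 − 21.2 = 31.8→32) → #1D1A20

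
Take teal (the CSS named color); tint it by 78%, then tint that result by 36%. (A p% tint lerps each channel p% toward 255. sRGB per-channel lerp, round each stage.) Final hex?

CSS teal is rgb(0, 128, 128).
A 78% tint moves each channel 78% toward 255:
  R: 0 + 0.78×(255−0) = 0 + 198.9 = 198.9 → 199
  G: 128 + 0.78×(255−128) = 128 + 99.06 = 227.06 → 227
  B: 128 + 0.78×(255−128) = 128 + 99.06 = 227.06 → 227
After the tint: rgb(199, 227, 227) = #C7E3E3.
Lerp each channel 36% toward 255:
  R: 199 + 0.36×(255−199) = 199 + 20.16 = 219.16 → 219
  G: 227 + 0.36×(255−227) = 227 + 10.08 = 237.08 → 237
  B: 227 + 0.36×(255−227) = 227 + 10.08 = 237.08 → 237
rgb(219, 237, 237) = #DBEDED.

#DBEDED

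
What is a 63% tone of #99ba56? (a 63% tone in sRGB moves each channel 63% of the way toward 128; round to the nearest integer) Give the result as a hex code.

#899570

#99ba56 is rgb(153, 186, 86).
A 63% tone moves each channel 63% toward 128:
  R: 153 + 0.63×(128−153) = 153 − 15.75 = 137.25 → 137
  G: 186 − 36.54 = 149.46 → 149
  B: 86 + 26.46 = 112.46 → 112
rgb(137, 149, 112) = #899570.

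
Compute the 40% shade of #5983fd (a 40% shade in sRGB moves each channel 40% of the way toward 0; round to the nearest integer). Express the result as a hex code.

#5983fd is rgb(89, 131, 253).
A 40% shade moves each channel 40% toward 0:
  R: 89 + 0.4×(0−89) = 89 − 35.6 = 53.4 → 53
  G: 131 + 0.4×(0−131) = 131 − 52.4 = 78.6 → 79
  B: 253 + 0.4×(0−253) = 253 − 101.2 = 151.8 → 152
rgb(53, 79, 152) = #354f98.

#354f98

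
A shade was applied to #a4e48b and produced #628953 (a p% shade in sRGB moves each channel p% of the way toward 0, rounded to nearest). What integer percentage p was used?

40%

#a4e48b is rgb(164, 228, 139); #628953 is rgb(98, 137, 83).
On the G channel (widest range): 137 ≈ 228 + (p/100)(0 − 228), so p ≈ 100×(137 − 228)/(0 − 228) = -9100/-228 = 39.91.
p = 40 reproduces all three channels after rounding.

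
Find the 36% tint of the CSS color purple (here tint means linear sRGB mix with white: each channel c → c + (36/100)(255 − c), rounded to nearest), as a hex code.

CSS purple is rgb(128, 0, 128).
Lerp each channel 36% toward 255:
  R: 128 + 0.36×(255−128) = 128 + 45.72 = 173.72 → 174
  G: 0 + 91.8 = 91.8 → 92
  B: 128 + 0.36×(255−128) = 128 + 45.72 = 173.72 → 174
rgb(174, 92, 174) = #AE5CAE.

#AE5CAE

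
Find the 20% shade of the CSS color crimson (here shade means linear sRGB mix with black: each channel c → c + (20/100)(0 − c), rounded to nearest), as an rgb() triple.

CSS crimson is rgb(220, 20, 60).
A 20% shade moves each channel 20% toward 0:
  R: 220 + 0.2×(0−220) = 220 − 44 = 176 → 176
  G: 20 + 0.2×(0−20) = 20 − 4 = 16 → 16
  B: 60 + 0.2×(0−60) = 60 − 12 = 48 → 48

rgb(176, 16, 48)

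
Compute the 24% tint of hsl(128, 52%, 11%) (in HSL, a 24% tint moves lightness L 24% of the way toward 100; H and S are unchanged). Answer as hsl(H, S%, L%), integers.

hsl(128, 52%, 32%)

L moves 24% from 11 toward 100: 11 + 21.36 = 32.36 → 32.
H and S are unchanged.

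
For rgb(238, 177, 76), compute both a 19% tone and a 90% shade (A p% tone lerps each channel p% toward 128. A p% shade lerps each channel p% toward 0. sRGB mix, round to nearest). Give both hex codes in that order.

#d9a856, #181208

19% tone:
  R: 238 + 0.19×(128−238) = 238 − 20.9 = 217.1 → 217
  G: 177 + 0.19×(128−177) = 177 − 9.31 = 167.69 → 168
  B: 76 + 9.88 = 85.88 → 86
  → #d9a856
90% shade:
  R: 238 − 214.2 = 23.8 → 24
  G: 177 + 0.9×(0−177) = 177 − 159.3 = 17.7 → 18
  B: 76 − 68.4 = 7.6 → 8
  → #181208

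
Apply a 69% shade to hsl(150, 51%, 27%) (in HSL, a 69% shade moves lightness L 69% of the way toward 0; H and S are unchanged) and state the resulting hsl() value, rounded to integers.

L moves 69% from 27 toward 0: 27 − 18.63 = 8.37 → 8.
H and S are unchanged.

hsl(150, 51%, 8%)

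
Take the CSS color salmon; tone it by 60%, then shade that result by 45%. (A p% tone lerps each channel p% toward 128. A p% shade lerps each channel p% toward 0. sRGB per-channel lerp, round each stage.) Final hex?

CSS salmon is rgb(250, 128, 114).
Lerp each channel 60% toward 128:
  R: 250 + 0.6×(128−250) = 250 − 73.2 = 176.8 → 177
  G: 128 + 0.6×(128−128) = 128 + 0 = 128 → 128
  B: 114 + 0.6×(128−114) = 114 + 8.4 = 122.4 → 122
After the tone: rgb(177, 128, 122) = #B1807A.
Per channel, c → c + 0.45(0 − c):
  R: 177 + 0.45×(0−177) = 177 − 79.65 = 97.35 → 97
  G: 128 + 0.45×(0−128) = 128 − 57.6 = 70.4 → 70
  B: 122 + 0.45×(0−122) = 122 − 54.9 = 67.1 → 67
rgb(97, 70, 67) = #614643.

#614643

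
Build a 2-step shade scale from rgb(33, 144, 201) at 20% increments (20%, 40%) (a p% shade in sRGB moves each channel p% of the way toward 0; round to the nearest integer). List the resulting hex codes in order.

20%: (33 − 6.6 = 26.4→26, 144 − 28.8 = 115.2→115, 201 − 40.2 = 160.8→161) → #1a73a1
40%: (33 − 13.2 = 19.8→20, 144 − 57.6 = 86.4→86, 201 − 80.4 = 120.6→121) → #145679

#1a73a1, #145679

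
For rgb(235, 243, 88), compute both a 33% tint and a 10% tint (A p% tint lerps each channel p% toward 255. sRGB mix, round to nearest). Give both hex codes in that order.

#f2f78f, #edf469

33% tint:
  R: 235 + 0.33×(255−235) = 235 + 6.6 = 241.6 → 242
  G: 243 + 0.33×(255−243) = 243 + 3.96 = 246.96 → 247
  B: 88 + 0.33×(255−88) = 88 + 55.11 = 143.11 → 143
  → #f2f78f
10% tint:
  R: 235 + 0.1×(255−235) = 235 + 2 = 237 → 237
  G: 243 + 1.2 = 244.2 → 244
  B: 88 + 16.7 = 104.7 → 105
  → #edf469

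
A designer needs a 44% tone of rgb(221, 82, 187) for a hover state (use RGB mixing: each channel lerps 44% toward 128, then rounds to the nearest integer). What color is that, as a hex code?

A 44% tone moves each channel 44% toward 128:
  R: 221 − 40.92 = 180.08 → 180
  G: 82 + 0.44×(128−82) = 82 + 20.24 = 102.24 → 102
  B: 187 + 0.44×(128−187) = 187 − 25.96 = 161.04 → 161
rgb(180, 102, 161) = #b466a1.

#b466a1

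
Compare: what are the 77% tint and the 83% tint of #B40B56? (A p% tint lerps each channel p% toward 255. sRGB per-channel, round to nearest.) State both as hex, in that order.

#EEC7D8, #F2D6E2

#B40B56 is rgb(180, 11, 86).
77% tint:
  R: 180 + 57.75 = 237.75 → 238
  G: 11 + 0.77×(255−11) = 11 + 187.88 = 198.88 → 199
  B: 86 + 0.77×(255−86) = 86 + 130.13 = 216.13 → 216
  → #EEC7D8
83% tint:
  R: 180 + 0.83×(255−180) = 180 + 62.25 = 242.25 → 242
  G: 11 + 0.83×(255−11) = 11 + 202.52 = 213.52 → 214
  B: 86 + 140.27 = 226.27 → 226
  → #F2D6E2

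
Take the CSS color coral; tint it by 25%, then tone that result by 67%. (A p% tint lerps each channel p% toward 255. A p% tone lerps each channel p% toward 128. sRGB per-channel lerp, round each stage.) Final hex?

CSS coral is rgb(255, 127, 80).
Lerp each channel 25% toward 255:
  R: 255 + 0.25×(255−255) = 255 + 0 = 255 → 255
  G: 127 + 32 = 159 → 159
  B: 80 + 43.75 = 123.75 → 124
After the tint: rgb(255, 159, 124) = #ff9f7c.
A 67% tone moves each channel 67% toward 128:
  R: 255 + 0.67×(128−255) = 255 − 85.09 = 169.91 → 170
  G: 159 + 0.67×(128−159) = 159 − 20.77 = 138.23 → 138
  B: 124 + 0.67×(128−124) = 124 + 2.68 = 126.68 → 127
rgb(170, 138, 127) = #aa8a7f.

#aa8a7f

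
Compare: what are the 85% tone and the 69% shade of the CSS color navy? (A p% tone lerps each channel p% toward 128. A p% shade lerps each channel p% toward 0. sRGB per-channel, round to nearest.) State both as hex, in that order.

CSS navy is rgb(0, 0, 128).
85% tone:
  R: 0 + 0.85×(128−0) = 0 + 108.8 = 108.8 → 109
  G: 0 + 0.85×(128−0) = 0 + 108.8 = 108.8 → 109
  B: 128 + 0 = 128 → 128
  → #6D6D80
69% shade:
  R: 0 + 0 = 0 → 0
  G: 0 + 0.69×(0−0) = 0 + 0 = 0 → 0
  B: 128 + 0.69×(0−128) = 128 − 88.32 = 39.68 → 40
  → #000028

#6D6D80, #000028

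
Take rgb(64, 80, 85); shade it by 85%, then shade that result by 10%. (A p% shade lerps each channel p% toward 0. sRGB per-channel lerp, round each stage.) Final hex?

#090b0c

Lerp each channel 85% toward 0:
  R: 64 + 0.85×(0−64) = 64 − 54.4 = 9.6 → 10
  G: 80 − 68 = 12 → 12
  B: 85 + 0.85×(0−85) = 85 − 72.25 = 12.75 → 13
After the shade: rgb(10, 12, 13) = #0a0c0d.
Per channel, c → c + 0.1(0 − c):
  R: 10 + 0.1×(0−10) = 10 − 1 = 9 → 9
  G: 12 + 0.1×(0−12) = 12 − 1.2 = 10.8 → 11
  B: 13 + 0.1×(0−13) = 13 − 1.3 = 11.7 → 12
rgb(9, 11, 12) = #090b0c.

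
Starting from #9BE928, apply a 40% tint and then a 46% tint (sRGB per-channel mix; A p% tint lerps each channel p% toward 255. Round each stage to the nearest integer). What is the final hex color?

#DFF8B9

#9BE928 is rgb(155, 233, 40).
A 40% tint moves each channel 40% toward 255:
  R: 155 + 0.4×(255−155) = 155 + 40 = 195 → 195
  G: 233 + 8.8 = 241.8 → 242
  B: 40 + 0.4×(255−40) = 40 + 86 = 126 → 126
After the tint: rgb(195, 242, 126) = #C3F27E.
A 46% tint moves each channel 46% toward 255:
  R: 195 + 27.6 = 222.6 → 223
  G: 242 + 0.46×(255−242) = 242 + 5.98 = 247.98 → 248
  B: 126 + 0.46×(255−126) = 126 + 59.34 = 185.34 → 185
rgb(223, 248, 185) = #DFF8B9.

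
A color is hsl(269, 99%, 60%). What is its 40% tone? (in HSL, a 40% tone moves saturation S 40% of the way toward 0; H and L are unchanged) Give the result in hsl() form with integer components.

S moves 40% from 99 toward 0: 99 − 39.6 = 59.4 → 59.
H and L are unchanged.

hsl(269, 59%, 60%)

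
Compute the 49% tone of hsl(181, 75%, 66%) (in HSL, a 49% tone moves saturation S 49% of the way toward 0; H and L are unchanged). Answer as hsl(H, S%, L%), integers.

S moves 49% from 75 toward 0: 75 − 36.75 = 38.25 → 38.
H and L are unchanged.

hsl(181, 38%, 66%)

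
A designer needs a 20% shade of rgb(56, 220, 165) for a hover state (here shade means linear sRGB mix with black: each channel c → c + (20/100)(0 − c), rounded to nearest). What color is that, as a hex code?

A 20% shade moves each channel 20% toward 0:
  R: 56 + 0.2×(0−56) = 56 − 11.2 = 44.8 → 45
  G: 220 − 44 = 176 → 176
  B: 165 + 0.2×(0−165) = 165 − 33 = 132 → 132
rgb(45, 176, 132) = #2db084.

#2db084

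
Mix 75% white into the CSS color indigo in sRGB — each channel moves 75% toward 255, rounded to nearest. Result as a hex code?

CSS indigo is rgb(75, 0, 130).
A 75% tint moves each channel 75% toward 255:
  R: 75 + 0.75×(255−75) = 75 + 135 = 210 → 210
  G: 0 + 191.25 = 191.25 → 191
  B: 130 + 0.75×(255−130) = 130 + 93.75 = 223.75 → 224
rgb(210, 191, 224) = #D2BFE0.

#D2BFE0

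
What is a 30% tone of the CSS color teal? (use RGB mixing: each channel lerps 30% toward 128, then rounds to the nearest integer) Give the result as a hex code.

CSS teal is rgb(0, 128, 128).
Per channel, c → c + 0.3(128 − c):
  R: 0 + 0.3×(128−0) = 0 + 38.4 = 38.4 → 38
  G: 128 + 0 = 128 → 128
  B: 128 + 0 = 128 → 128
rgb(38, 128, 128) = #268080.

#268080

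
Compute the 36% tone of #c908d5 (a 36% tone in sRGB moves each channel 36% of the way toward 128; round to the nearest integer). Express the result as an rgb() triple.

#c908d5 is rgb(201, 8, 213).
Per channel, c → c + 0.36(128 − c):
  R: 201 + 0.36×(128−201) = 201 − 26.28 = 174.72 → 175
  G: 8 + 0.36×(128−8) = 8 + 43.2 = 51.2 → 51
  B: 213 + 0.36×(128−213) = 213 − 30.6 = 182.4 → 182

rgb(175, 51, 182)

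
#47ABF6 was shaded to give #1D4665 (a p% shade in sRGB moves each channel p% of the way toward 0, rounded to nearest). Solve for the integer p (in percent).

#47ABF6 is rgb(71, 171, 246); #1D4665 is rgb(29, 70, 101).
On the B channel (widest range): 101 ≈ 246 + (p/100)(0 − 246), so p ≈ 100×(101 − 246)/(0 − 246) = -14500/-246 = 58.94.
p = 59 reproduces all three channels after rounding.

59%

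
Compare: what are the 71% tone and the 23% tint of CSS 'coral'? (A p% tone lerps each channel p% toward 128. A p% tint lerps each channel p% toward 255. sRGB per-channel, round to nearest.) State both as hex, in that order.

CSS coral is rgb(255, 127, 80).
71% tone:
  R: 255 − 90.17 = 164.83 → 165
  G: 127 + 0.71×(128−127) = 127 + 0.71 = 127.71 → 128
  B: 80 + 34.08 = 114.08 → 114
  → #A58072
23% tint:
  R: 255 + 0.23×(255−255) = 255 + 0 = 255 → 255
  G: 127 + 29.44 = 156.44 → 156
  B: 80 + 0.23×(255−80) = 80 + 40.25 = 120.25 → 120
  → #FF9C78

#A58072, #FF9C78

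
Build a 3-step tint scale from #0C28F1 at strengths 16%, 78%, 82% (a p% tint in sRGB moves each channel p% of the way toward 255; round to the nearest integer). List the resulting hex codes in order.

#0C28F1 is rgb(12, 40, 241).
16%: (12 + 38.88 = 50.88→51, 40 + 34.4 = 74.4→74, 241 + 2.24 = 243.24→243) → #334AF3
78%: (12 + 189.54 = 201.54→202, 40 + 167.7 = 207.7→208, 241 + 10.92 = 251.92→252) → #CAD0FC
82%: (12 + 199.26 = 211.26→211, 40 + 176.3 = 216.3→216, 241 + 11.48 = 252.48→252) → #D3D8FC

#334AF3, #CAD0FC, #D3D8FC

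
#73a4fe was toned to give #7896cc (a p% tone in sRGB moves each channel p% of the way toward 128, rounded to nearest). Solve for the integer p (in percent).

#73a4fe is rgb(115, 164, 254); #7896cc is rgb(120, 150, 204).
On the B channel (widest range): 204 ≈ 254 + (p/100)(128 − 254), so p ≈ 100×(204 − 254)/(128 − 254) = -5000/-126 = 39.68.
p = 40 reproduces all three channels after rounding.

40%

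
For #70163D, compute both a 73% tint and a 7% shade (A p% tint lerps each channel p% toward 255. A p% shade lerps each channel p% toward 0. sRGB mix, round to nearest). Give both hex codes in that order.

#D8C0CB, #681439

#70163D is rgb(112, 22, 61).
73% tint:
  R: 112 + 0.73×(255−112) = 112 + 104.39 = 216.39 → 216
  G: 22 + 0.73×(255−22) = 22 + 170.09 = 192.09 → 192
  B: 61 + 141.62 = 202.62 → 203
  → #D8C0CB
7% shade:
  R: 112 + 0.07×(0−112) = 112 − 7.84 = 104.16 → 104
  G: 22 − 1.54 = 20.46 → 20
  B: 61 + 0.07×(0−61) = 61 − 4.27 = 56.73 → 57
  → #681439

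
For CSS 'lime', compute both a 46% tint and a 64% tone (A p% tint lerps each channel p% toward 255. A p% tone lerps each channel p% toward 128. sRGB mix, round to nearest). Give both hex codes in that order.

CSS lime is rgb(0, 255, 0).
46% tint:
  R: 0 + 0.46×(255−0) = 0 + 117.3 = 117.3 → 117
  G: 255 + 0 = 255 → 255
  B: 0 + 117.3 = 117.3 → 117
  → #75FF75
64% tone:
  R: 0 + 0.64×(128−0) = 0 + 81.92 = 81.92 → 82
  G: 255 + 0.64×(128−255) = 255 − 81.28 = 173.72 → 174
  B: 0 + 0.64×(128−0) = 0 + 81.92 = 81.92 → 82
  → #52AE52

#75FF75, #52AE52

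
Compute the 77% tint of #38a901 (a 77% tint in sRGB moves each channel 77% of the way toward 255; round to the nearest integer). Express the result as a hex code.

#d1ebc5

#38a901 is rgb(56, 169, 1).
A 77% tint moves each channel 77% toward 255:
  R: 56 + 0.77×(255−56) = 56 + 153.23 = 209.23 → 209
  G: 169 + 66.22 = 235.22 → 235
  B: 1 + 195.58 = 196.58 → 197
rgb(209, 235, 197) = #d1ebc5.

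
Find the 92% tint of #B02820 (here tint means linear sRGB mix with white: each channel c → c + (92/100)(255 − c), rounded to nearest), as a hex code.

#B02820 is rgb(176, 40, 32).
Per channel, c → c + 0.92(255 − c):
  R: 176 + 72.68 = 248.68 → 249
  G: 40 + 0.92×(255−40) = 40 + 197.8 = 237.8 → 238
  B: 32 + 0.92×(255−32) = 32 + 205.16 = 237.16 → 237
rgb(249, 238, 237) = #F9EEED.

#F9EEED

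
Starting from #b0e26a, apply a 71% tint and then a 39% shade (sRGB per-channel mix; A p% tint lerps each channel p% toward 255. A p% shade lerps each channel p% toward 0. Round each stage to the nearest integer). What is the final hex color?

#8e9781

#b0e26a is rgb(176, 226, 106).
Lerp each channel 71% toward 255:
  R: 176 + 56.09 = 232.09 → 232
  G: 226 + 20.59 = 246.59 → 247
  B: 106 + 0.71×(255−106) = 106 + 105.79 = 211.79 → 212
After the tint: rgb(232, 247, 212) = #e8f7d4.
Lerp each channel 39% toward 0:
  R: 232 + 0.39×(0−232) = 232 − 90.48 = 141.52 → 142
  G: 247 + 0.39×(0−247) = 247 − 96.33 = 150.67 → 151
  B: 212 + 0.39×(0−212) = 212 − 82.68 = 129.32 → 129
rgb(142, 151, 129) = #8e9781.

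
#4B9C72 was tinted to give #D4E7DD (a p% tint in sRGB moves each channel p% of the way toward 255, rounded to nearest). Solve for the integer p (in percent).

76%

#4B9C72 is rgb(75, 156, 114); #D4E7DD is rgb(212, 231, 221).
On the R channel (widest range): 212 ≈ 75 + (p/100)(255 − 75), so p ≈ 100×(212 − 75)/(255 − 75) = 13700/180 = 76.11.
p = 76 reproduces all three channels after rounding.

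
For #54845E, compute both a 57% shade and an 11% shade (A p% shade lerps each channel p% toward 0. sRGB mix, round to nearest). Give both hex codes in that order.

#54845E is rgb(84, 132, 94).
57% shade:
  R: 84 + 0.57×(0−84) = 84 − 47.88 = 36.12 → 36
  G: 132 − 75.24 = 56.76 → 57
  B: 94 − 53.58 = 40.42 → 40
  → #243928
11% shade:
  R: 84 − 9.24 = 74.76 → 75
  G: 132 + 0.11×(0−132) = 132 − 14.52 = 117.48 → 117
  B: 94 + 0.11×(0−94) = 94 − 10.34 = 83.66 → 84
  → #4B7554

#243928, #4B7554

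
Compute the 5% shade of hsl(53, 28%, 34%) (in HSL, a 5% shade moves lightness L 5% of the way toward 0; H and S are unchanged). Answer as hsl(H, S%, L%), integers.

hsl(53, 28%, 32%)

L moves 5% from 34 toward 0: 34 − 1.7 = 32.3 → 32.
H and S are unchanged.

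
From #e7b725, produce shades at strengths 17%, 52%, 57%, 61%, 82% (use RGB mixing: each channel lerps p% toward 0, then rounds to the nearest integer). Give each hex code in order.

#c0981f, #6f5812, #634f10, #5a470e, #2a2107

#e7b725 is rgb(231, 183, 37).
17%: (231 − 39.27 = 191.73→192, 183 − 31.11 = 151.89→152, 37 − 6.29 = 30.71→31) → #c0981f
52%: (231 − 120.12 = 110.88→111, 183 − 95.16 = 87.84→88, 37 − 19.24 = 17.76→18) → #6f5812
57%: (231 − 131.67 = 99.33→99, 183 − 104.31 = 78.69→79, 37 − 21.09 = 15.91→16) → #634f10
61%: (231 − 140.91 = 90.09→90, 183 − 111.63 = 71.37→71, 37 − 22.57 = 14.43→14) → #5a470e
82%: (231 − 189.42 = 41.58→42, 183 − 150.06 = 32.94→33, 37 − 30.34 = 6.66→7) → #2a2107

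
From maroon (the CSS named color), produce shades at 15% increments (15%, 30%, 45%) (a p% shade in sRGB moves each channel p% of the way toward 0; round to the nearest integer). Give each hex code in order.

CSS maroon is rgb(128, 0, 0).
15%: (128 − 19.2 = 108.8→109, 0→0, 0→0) → #6D0000
30%: (128 − 38.4 = 89.6→90, 0→0, 0→0) → #5A0000
45%: (128 − 57.6 = 70.4→70, 0→0, 0→0) → #460000

#6D0000, #5A0000, #460000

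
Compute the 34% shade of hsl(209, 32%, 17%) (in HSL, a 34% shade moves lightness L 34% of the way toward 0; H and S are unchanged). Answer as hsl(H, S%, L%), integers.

hsl(209, 32%, 11%)

L moves 34% from 17 toward 0: 17 − 5.78 = 11.22 → 11.
H and S are unchanged.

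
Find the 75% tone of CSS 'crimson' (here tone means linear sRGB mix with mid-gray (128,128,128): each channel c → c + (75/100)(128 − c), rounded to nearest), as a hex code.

CSS crimson is rgb(220, 20, 60).
Lerp each channel 75% toward 128:
  R: 220 + 0.75×(128−220) = 220 − 69 = 151 → 151
  G: 20 + 0.75×(128−20) = 20 + 81 = 101 → 101
  B: 60 + 0.75×(128−60) = 60 + 51 = 111 → 111
rgb(151, 101, 111) = #97656f.

#97656f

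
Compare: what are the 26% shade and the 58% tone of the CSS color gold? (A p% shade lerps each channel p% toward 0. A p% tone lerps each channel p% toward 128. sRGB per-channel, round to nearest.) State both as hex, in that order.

CSS gold is rgb(255, 215, 0).
26% shade:
  R: 255 + 0.26×(0−255) = 255 − 66.3 = 188.7 → 189
  G: 215 + 0.26×(0−215) = 215 − 55.9 = 159.1 → 159
  B: 0 + 0 = 0 → 0
  → #bd9f00
58% tone:
  R: 255 + 0.58×(128−255) = 255 − 73.66 = 181.34 → 181
  G: 215 − 50.46 = 164.54 → 165
  B: 0 + 0.58×(128−0) = 0 + 74.24 = 74.24 → 74
  → #b5a54a

#bd9f00, #b5a54a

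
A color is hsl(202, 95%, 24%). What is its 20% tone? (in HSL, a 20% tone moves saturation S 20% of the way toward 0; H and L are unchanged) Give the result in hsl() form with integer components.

hsl(202, 76%, 24%)

S moves 20% from 95 toward 0: 95 − 19 = 76 → 76.
H and L are unchanged.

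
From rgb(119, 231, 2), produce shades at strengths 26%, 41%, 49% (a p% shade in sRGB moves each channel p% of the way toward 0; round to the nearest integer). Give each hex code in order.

#58AB01, #468801, #3D7601

26%: (119 − 30.94 = 88.06→88, 231 − 60.06 = 170.94→171, 2 − 0.52 = 1.48→1) → #58AB01
41%: (119 − 48.79 = 70.21→70, 231 − 94.71 = 136.29→136, 2 − 0.82 = 1.18→1) → #468801
49%: (119 − 58.31 = 60.69→61, 231 − 113.19 = 117.81→118, 2 − 0.98 = 1.02→1) → #3D7601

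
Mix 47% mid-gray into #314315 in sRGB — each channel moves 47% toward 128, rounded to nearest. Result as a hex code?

#566047

#314315 is rgb(49, 67, 21).
Per channel, c → c + 0.47(128 − c):
  R: 49 + 0.47×(128−49) = 49 + 37.13 = 86.13 → 86
  G: 67 + 0.47×(128−67) = 67 + 28.67 = 95.67 → 96
  B: 21 + 0.47×(128−21) = 21 + 50.29 = 71.29 → 71
rgb(86, 96, 71) = #566047.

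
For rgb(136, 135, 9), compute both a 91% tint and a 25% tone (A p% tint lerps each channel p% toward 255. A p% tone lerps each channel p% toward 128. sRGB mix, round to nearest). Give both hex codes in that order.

91% tint:
  R: 136 + 0.91×(255−136) = 136 + 108.29 = 244.29 → 244
  G: 135 + 109.2 = 244.2 → 244
  B: 9 + 223.86 = 232.86 → 233
  → #f4f4e9
25% tone:
  R: 136 + 0.25×(128−136) = 136 − 2 = 134 → 134
  G: 135 − 1.75 = 133.25 → 133
  B: 9 + 0.25×(128−9) = 9 + 29.75 = 38.75 → 39
  → #868527

#f4f4e9, #868527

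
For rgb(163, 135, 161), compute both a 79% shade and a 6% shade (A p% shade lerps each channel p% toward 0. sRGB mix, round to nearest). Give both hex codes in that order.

79% shade:
  R: 163 + 0.79×(0−163) = 163 − 128.77 = 34.23 → 34
  G: 135 + 0.79×(0−135) = 135 − 106.65 = 28.35 → 28
  B: 161 + 0.79×(0−161) = 161 − 127.19 = 33.81 → 34
  → #221C22
6% shade:
  R: 163 + 0.06×(0−163) = 163 − 9.78 = 153.22 → 153
  G: 135 − 8.1 = 126.9 → 127
  B: 161 + 0.06×(0−161) = 161 − 9.66 = 151.34 → 151
  → #997F97

#221C22, #997F97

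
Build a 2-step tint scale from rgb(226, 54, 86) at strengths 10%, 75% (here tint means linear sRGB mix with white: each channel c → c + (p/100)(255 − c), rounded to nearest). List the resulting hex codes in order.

#E54A67, #F8CDD5

10%: (226 + 2.9 = 228.9→229, 54 + 20.1 = 74.1→74, 86 + 16.9 = 102.9→103) → #E54A67
75%: (226 + 21.75 = 247.75→248, 54 + 150.75 = 204.75→205, 86 + 126.75 = 212.75→213) → #F8CDD5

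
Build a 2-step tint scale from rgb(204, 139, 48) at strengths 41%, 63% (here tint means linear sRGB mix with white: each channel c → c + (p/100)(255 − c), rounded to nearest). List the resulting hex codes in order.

#e1bb85, #ecd4b2

41%: (204 + 20.91 = 224.91→225, 139 + 47.56 = 186.56→187, 48 + 84.87 = 132.87→133) → #e1bb85
63%: (204 + 32.13 = 236.13→236, 139 + 73.08 = 212.08→212, 48 + 130.41 = 178.41→178) → #ecd4b2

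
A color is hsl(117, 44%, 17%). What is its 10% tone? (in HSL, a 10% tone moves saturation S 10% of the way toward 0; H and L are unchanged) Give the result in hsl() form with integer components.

hsl(117, 40%, 17%)

S moves 10% from 44 toward 0: 44 − 4.4 = 39.6 → 40.
H and L are unchanged.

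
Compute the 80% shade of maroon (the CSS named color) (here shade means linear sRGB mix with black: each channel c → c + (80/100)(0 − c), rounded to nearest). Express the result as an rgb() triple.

CSS maroon is rgb(128, 0, 0).
Per channel, c → c + 0.8(0 − c):
  R: 128 + 0.8×(0−128) = 128 − 102.4 = 25.6 → 26
  G: 0 + 0.8×(0−0) = 0 + 0 = 0 → 0
  B: 0 + 0.8×(0−0) = 0 + 0 = 0 → 0

rgb(26, 0, 0)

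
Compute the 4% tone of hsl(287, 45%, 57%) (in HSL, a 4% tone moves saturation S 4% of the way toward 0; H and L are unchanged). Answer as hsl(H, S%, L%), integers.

S moves 4% from 45 toward 0: 45 − 1.8 = 43.2 → 43.
H and L are unchanged.

hsl(287, 43%, 57%)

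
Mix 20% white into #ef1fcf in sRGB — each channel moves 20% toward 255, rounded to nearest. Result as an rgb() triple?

rgb(242, 76, 217)

#ef1fcf is rgb(239, 31, 207).
A 20% tint moves each channel 20% toward 255:
  R: 239 + 0.2×(255−239) = 239 + 3.2 = 242.2 → 242
  G: 31 + 44.8 = 75.8 → 76
  B: 207 + 0.2×(255−207) = 207 + 9.6 = 216.6 → 217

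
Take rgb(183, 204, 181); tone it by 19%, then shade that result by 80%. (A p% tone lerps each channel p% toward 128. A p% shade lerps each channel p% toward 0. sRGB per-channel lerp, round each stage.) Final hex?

Per channel, c → c + 0.19(128 − c):
  R: 183 − 10.45 = 172.55 → 173
  G: 204 − 14.44 = 189.56 → 190
  B: 181 + 0.19×(128−181) = 181 − 10.07 = 170.93 → 171
After the tone: rgb(173, 190, 171) = #ADBEAB.
Per channel, c → c + 0.8(0 − c):
  R: 173 + 0.8×(0−173) = 173 − 138.4 = 34.6 → 35
  G: 190 + 0.8×(0−190) = 190 − 152 = 38 → 38
  B: 171 − 136.8 = 34.2 → 34
rgb(35, 38, 34) = #232622.

#232622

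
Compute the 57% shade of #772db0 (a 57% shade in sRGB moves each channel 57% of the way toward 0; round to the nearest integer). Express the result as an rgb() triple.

#772db0 is rgb(119, 45, 176).
Lerp each channel 57% toward 0:
  R: 119 − 67.83 = 51.17 → 51
  G: 45 + 0.57×(0−45) = 45 − 25.65 = 19.35 → 19
  B: 176 + 0.57×(0−176) = 176 − 100.32 = 75.68 → 76

rgb(51, 19, 76)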